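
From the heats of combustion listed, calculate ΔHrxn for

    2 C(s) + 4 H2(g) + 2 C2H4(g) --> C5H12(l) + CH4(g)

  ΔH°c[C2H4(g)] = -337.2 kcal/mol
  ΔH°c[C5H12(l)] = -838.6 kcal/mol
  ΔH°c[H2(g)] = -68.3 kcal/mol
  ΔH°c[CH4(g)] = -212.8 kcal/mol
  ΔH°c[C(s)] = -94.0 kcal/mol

ΔHrxn = -84.2 kcal/mol

Using ΔH = Σ nΔHc°(reactants) − Σ nΔHc°(products):
= [2·(-94.0) + 4·(-68.3) + 2·(-337.2)] − [1·(-838.6) + 1·(-212.8)]
= -84.2 kcal/mol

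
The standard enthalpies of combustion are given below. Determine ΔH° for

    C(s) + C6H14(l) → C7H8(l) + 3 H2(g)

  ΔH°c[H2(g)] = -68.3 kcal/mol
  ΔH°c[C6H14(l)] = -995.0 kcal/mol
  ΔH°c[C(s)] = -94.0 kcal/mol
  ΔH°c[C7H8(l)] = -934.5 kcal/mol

ΔH° = 50.4 kcal/mol

With combustion enthalpies, reactants minus products:
= [1·(-94.0) + 1·(-995.0)] − [1·(-934.5) + 3·(-68.3)]
= 50.4 kcal/mol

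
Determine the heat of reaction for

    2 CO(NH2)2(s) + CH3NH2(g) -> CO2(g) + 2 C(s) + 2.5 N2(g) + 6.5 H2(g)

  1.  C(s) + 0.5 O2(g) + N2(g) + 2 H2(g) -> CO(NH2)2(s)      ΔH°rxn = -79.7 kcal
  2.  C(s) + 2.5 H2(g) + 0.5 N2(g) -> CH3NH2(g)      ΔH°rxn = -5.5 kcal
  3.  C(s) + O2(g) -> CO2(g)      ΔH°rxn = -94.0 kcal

eq. 1 reversed and × 2 (CO(NH2)2(s) must end up as a reactant; ×2 to match 2 CO(NH2)2(s) in the target): (-2)·(-79.7) = +159.4 kcal
eq. 2 reversed (CH3NH2(g) must end up as a reactant): +5.5 kcal
eq. 3 as written (CO2(g) already on the product side): -94.0 kcal
ΔH°rxn = (-2)·(-79.7) + (-1)·(-5.5) + (1)·(-94.0) = 70.9 kcal

ΔH°rxn = 70.9 kcal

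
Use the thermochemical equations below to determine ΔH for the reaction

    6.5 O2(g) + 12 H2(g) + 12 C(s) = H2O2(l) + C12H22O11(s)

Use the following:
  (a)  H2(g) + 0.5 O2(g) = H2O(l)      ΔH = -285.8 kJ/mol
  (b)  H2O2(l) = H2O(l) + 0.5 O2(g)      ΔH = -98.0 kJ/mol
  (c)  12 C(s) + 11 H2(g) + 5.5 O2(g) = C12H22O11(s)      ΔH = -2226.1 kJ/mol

(a) as written: -285.8 kJ/mol
(b) reversed (reverse to put H2O2(l) on the product side): +98.0 kJ/mol
(c) as written (C12H22O11(s) already on the product side): -2226.1 kJ/mol
ΔH = (1)·(-285.8) + (-1)·(-98.0) + (1)·(-2226.1) = -2413.9 kJ/mol

ΔH = -2413.9 kJ/mol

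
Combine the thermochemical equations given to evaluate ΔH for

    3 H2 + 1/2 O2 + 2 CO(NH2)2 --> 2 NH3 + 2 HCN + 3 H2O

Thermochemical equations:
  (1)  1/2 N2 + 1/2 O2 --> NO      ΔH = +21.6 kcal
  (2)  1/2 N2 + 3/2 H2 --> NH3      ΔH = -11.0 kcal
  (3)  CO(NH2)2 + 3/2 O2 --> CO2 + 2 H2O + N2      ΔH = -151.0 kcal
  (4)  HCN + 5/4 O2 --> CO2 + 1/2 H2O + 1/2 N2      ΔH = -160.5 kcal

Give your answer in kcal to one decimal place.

(1): not needed (NO appears nowhere else).
(2) × 2 (scale by 2 for the 2 NH3): (2)·(-11.0) = -22.0 kcal
(3) × 2 (scale by 2 for the 2 CO(NH2)2): (2)·(-151.0) = -302.0 kcal
(4) reversed and × 2 (reverse to put HCN on the product side; ×2 to match 2 HCN in the target): (-2)·(-160.5) = +321.0 kcal
ΔH = (2)·(-11.0) + (2)·(-151.0) + (-2)·(-160.5) = -3.0 kcal

ΔH = -3.0 kcal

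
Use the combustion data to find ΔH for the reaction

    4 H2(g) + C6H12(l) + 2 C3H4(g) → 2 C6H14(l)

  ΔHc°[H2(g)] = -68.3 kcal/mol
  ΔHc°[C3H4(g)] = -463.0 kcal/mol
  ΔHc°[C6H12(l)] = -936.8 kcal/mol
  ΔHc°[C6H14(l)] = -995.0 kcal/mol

ΔH = -146.0 kcal/mol

With combustion enthalpies, reactants minus products:
= [4·(-68.3) + 1·(-936.8) + 2·(-463.0)] − [2·(-995.0)]
= -146.0 kcal/mol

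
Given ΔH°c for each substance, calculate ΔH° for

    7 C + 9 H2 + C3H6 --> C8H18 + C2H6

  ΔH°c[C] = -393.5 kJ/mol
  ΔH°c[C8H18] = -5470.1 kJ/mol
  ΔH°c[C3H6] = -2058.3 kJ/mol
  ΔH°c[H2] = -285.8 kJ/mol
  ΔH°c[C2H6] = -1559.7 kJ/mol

ΔH° = -355.2 kJ/mol

With combustion enthalpies, reactants minus products:
= [7·(-393.5) + 9·(-285.8) + 1·(-2058.3)] − [1·(-5470.1) + 1·(-1559.7)]
= -355.2 kJ/mol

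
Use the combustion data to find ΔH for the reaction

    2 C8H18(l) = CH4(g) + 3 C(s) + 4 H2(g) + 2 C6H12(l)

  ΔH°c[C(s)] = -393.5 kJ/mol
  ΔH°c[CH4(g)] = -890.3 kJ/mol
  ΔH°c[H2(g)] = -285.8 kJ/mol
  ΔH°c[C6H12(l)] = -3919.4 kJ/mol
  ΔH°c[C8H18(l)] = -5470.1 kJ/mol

Using ΔH = Σ nΔHc°(reactants) − Σ nΔHc°(products):
= [2·(-5470.1)] − [1·(-890.3) + 3·(-393.5) + 4·(-285.8) + 2·(-3919.4)]
= 112.6 kJ/mol

ΔH = 112.6 kJ/mol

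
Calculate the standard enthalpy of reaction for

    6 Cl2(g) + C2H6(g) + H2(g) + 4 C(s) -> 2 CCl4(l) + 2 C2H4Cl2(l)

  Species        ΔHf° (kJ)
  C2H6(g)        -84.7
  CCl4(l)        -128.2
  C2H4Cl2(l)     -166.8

ΔH°rxn = -505.3 kJ

Products: 2·(-128.2) + 2·(-166.8) = -590.0
Reactants: 6·(+0.0) + 1·(-84.7) + 1·(+0.0) + 4·(+0.0) = -84.7
ΔH°rxn = (-590.0) − (-84.7) = -505.3 kJ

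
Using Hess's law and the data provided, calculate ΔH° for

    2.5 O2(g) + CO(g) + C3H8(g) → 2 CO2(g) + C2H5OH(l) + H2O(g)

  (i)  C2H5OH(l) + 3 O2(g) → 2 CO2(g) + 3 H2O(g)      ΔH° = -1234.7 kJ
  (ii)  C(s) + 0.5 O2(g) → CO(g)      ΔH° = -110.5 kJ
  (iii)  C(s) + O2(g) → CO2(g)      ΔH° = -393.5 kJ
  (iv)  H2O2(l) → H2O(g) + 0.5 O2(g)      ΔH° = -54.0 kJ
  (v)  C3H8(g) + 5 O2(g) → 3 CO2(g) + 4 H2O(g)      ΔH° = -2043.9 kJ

(i) reversed (reverse to put C2H5OH(l) on the product side): +1234.7 kJ
(ii) reversed (CO(g) must end up as a reactant): +110.5 kJ
(iii) as written: -393.5 kJ
(iv): not needed (H2O2(l) appears nowhere else).
(v) as written (C3H8(g) already on the reactant side): -2043.9 kJ
ΔH° = (-1)·(-1234.7) + (-1)·(-110.5) + (1)·(-393.5) + (1)·(-2043.9) = -1092.2 kJ

ΔH° = -1092.2 kJ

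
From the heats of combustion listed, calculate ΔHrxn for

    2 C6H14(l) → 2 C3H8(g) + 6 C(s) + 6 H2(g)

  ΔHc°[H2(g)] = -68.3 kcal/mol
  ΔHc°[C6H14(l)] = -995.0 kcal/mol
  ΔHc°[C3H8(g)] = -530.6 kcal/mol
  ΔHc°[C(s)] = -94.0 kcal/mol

With combustion enthalpies, reactants minus products:
= [2·(-995.0)] − [2·(-530.6) + 6·(-94.0) + 6·(-68.3)]
= 45.0 kcal/mol

ΔHrxn = 45.0 kcal/mol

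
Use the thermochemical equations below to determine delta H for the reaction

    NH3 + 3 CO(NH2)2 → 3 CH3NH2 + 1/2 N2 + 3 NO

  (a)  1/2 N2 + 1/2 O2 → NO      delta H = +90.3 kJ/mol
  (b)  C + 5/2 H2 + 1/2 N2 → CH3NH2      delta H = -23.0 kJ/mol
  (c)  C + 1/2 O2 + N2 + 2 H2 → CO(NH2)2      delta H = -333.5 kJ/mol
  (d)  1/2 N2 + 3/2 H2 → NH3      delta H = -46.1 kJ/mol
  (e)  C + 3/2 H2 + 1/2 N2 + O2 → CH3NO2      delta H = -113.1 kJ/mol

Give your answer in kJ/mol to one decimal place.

delta H = 1248.5 kJ/mol

(a) × 3: (3)·(+90.3) = +270.9 kJ/mol
(b) × 3: (3)·(-23.0) = -69.0 kJ/mol
(c) reversed and × 3: (-3)·(-333.5) = +1000.5 kJ/mol
(d) reversed: +46.1 kJ/mol
(e): not needed.
delta H = (3)·(+90.3) + (3)·(-23.0) + (-3)·(-333.5) + (-1)·(-46.1) = 1248.5 kJ/mol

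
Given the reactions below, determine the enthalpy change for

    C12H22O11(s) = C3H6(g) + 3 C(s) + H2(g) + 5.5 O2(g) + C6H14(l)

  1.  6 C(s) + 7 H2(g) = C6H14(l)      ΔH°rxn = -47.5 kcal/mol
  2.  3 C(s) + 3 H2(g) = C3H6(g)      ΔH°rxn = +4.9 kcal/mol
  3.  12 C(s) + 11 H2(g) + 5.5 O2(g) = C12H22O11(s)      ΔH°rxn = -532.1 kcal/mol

ΔH°rxn = 489.5 kcal/mol

eq. 1 as written (C6H14(l) already on the product side): -47.5 kcal/mol
eq. 2 as written (C3H6(g) already on the product side): +4.9 kcal/mol
eq. 3 reversed (C12H22O11(s) must end up as a reactant): +532.1 kcal/mol
ΔH°rxn = (-47.5) + (+4.9) + (+532.1) = 489.5 kcal/mol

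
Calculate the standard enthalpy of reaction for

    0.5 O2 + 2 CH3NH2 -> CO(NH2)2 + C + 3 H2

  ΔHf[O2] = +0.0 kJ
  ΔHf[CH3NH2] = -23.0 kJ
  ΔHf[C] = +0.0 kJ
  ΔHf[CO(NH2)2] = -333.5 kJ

Products: 1·(-333.5) + 1·(+0.0) + 3·(+0.0) = -333.5
Reactants: 1/2·(+0.0) + 2·(-23.0) = -46.0
ΔH°rxn = (-333.5) − (-46.0) = -287.5 kJ

ΔH°rxn = -287.5 kJ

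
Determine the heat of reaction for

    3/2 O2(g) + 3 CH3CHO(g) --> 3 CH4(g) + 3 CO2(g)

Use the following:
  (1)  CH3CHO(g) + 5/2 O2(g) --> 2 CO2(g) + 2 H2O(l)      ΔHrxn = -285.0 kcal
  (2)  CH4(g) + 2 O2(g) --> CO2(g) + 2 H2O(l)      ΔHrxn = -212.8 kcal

(1) × 3 (scale by 3 for the 3 CH3CHO(g)): (3)·(-285.0) = -855.0 kcal
(2) reversed and × 3 (reverse to put CH4(g) on the product side; ×3 to match 3 CH4(g) in the target): (-3)·(-212.8) = +638.4 kcal
Combining the equations, ΔHrxn = (3)·(-285.0) + (-3)·(-212.8) = -216.6 kcal

ΔHrxn = -216.6 kcal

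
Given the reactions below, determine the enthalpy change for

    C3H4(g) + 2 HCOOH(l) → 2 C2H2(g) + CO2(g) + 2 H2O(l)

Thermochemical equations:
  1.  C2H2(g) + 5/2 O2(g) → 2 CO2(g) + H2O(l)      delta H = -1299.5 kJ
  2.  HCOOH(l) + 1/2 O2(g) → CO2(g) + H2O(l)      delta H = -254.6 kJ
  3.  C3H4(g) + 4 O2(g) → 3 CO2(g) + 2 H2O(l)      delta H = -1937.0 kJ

delta H = 152.8 kJ

eq. 1 reversed and × 2: (-2)·(-1299.5) = +2599.0 kJ
eq. 2 × 2: (2)·(-254.6) = -509.2 kJ
eq. 3 as written: -1937.0 kJ
Combining the equations, delta H = (-2)·(-1299.5) + (2)·(-254.6) + (1)·(-1937.0) = 152.8 kJ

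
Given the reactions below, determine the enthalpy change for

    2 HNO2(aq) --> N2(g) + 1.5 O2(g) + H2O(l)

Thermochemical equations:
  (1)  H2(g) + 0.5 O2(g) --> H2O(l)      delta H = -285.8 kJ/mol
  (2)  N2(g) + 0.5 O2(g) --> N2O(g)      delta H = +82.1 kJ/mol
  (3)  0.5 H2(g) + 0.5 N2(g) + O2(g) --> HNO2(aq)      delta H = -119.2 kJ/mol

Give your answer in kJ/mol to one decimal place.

(1) as written (H2O(l) already on the product side): -285.8 kJ/mol
(2): not needed (N2O(g) appears nowhere else).
(3) reversed and × 2 (HNO2(aq) must end up as a reactant; ×2 to match 2 HNO2(aq) in the target): (-2)·(-119.2) = +238.4 kJ/mol
delta H = (-285.8) + (+238.4) = -47.4 kJ/mol

delta H = -47.4 kJ/mol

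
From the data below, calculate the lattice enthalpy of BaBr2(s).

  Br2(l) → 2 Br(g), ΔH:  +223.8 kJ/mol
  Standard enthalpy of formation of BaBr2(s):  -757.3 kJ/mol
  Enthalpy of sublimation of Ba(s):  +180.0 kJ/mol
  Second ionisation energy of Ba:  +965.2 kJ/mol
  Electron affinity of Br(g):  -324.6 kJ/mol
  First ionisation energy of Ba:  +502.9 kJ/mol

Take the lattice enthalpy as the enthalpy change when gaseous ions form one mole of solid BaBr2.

ΔHf° = 1·ΔHsub + 1·(ΣIE) + 1·D(Br2) + 2·EA + U
-757.3 = 1·(+180.0) + 1·(+1468.1) + 1·(+223.8) + 2·(-324.6) + U
U = -757.3 − (+1222.7) = -1980.0 kJ/mol

U = -1980.0 kJ/mol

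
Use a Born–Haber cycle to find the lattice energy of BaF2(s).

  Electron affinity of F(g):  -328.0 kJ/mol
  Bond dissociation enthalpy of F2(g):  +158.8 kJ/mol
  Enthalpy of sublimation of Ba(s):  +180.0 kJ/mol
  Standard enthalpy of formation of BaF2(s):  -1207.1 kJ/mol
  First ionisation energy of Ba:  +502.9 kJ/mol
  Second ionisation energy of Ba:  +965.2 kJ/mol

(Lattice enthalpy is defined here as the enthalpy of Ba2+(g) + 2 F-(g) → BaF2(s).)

U = -2358.0 kJ/mol

ΔHf° = 1·ΔHsub + 1·(ΣIE) + 1·D(F2) + 2·EA + U
-1207.1 = 1·(+180.0) + 1·(+1468.1) + 1·(+158.8) + 2·(-328.0) + U
U = -1207.1 − (+1150.9) = -2358.0 kJ/mol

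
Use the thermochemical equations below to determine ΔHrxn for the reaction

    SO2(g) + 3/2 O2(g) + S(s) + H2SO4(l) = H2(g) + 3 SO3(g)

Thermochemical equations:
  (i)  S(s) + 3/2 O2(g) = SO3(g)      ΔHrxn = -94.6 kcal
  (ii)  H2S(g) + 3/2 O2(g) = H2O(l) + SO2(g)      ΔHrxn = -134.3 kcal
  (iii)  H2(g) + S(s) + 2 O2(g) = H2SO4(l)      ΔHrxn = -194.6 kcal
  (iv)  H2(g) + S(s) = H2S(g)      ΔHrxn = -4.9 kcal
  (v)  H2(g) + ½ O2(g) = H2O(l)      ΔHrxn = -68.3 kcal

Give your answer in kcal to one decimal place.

ΔHrxn = -18.3 kcal

(i) × 3 (×3 to match 3 SO3(g) in the target): (3)·(-94.6) = -283.8 kcal
(ii) reversed (reverse to put SO2(g) on the reactant side): +134.3 kcal
(iii) reversed (H2SO4(l) must end up as a reactant): +194.6 kcal
(iv) reversed: +4.9 kcal
(v) as written: -68.3 kcal
ΔHrxn = (3)·(-94.6) + (-1)·(-134.3) + (-1)·(-194.6) + (-1)·(-4.9) + (1)·(-68.3) = -18.3 kcal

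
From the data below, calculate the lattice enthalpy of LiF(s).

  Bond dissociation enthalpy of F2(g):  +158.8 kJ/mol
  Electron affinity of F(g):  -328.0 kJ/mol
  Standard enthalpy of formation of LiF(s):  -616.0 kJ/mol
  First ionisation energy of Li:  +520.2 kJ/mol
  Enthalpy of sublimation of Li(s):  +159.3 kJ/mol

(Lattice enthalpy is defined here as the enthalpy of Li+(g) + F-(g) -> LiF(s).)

U = -1046.9 kJ/mol

ΔHf° = 1·ΔHsub + 1·(ΣIE) + 1/2·D(F2) + 1·EA + U
-616.0 = 1·(+159.3) + 1·(+520.2) + 1/2·(+158.8) + 1·(-328.0) + U
U = -616.0 − (+430.9) = -1046.9 kJ/mol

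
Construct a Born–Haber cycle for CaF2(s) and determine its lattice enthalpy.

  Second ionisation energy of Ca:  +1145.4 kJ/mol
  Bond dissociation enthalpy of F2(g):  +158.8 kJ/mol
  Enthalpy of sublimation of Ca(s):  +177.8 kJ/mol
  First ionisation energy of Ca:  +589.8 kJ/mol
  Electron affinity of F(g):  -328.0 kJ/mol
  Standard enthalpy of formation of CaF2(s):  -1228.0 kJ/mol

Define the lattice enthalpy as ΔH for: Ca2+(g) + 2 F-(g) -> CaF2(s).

ΔHf° = 1·ΔHsub + 1·(ΣIE) + 1·D(F2) + 2·EA + U
-1228.0 = 1·(+177.8) + 1·(+1735.2) + 1·(+158.8) + 2·(-328.0) + U
U = -1228.0 − (+1415.8) = -2643.8 kJ/mol

U = -2643.8 kJ/mol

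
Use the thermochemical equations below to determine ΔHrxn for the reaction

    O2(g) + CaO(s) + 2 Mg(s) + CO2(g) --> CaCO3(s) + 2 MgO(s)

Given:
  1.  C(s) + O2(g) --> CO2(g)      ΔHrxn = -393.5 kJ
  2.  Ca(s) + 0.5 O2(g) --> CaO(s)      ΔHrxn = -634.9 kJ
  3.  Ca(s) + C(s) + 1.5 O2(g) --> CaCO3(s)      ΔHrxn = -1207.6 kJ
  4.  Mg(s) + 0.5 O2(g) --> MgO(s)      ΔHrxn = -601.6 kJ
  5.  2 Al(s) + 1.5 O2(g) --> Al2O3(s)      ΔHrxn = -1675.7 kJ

eq. 1 reversed (reverse to put CO2(g) on the reactant side): +393.5 kJ
eq. 2 reversed (reverse to put CaO(s) on the reactant side): +634.9 kJ
eq. 3 as written (CaCO3(s) already on the product side): -1207.6 kJ
eq. 4 × 2 (×2 to match 2 MgO(s) in the target): (2)·(-601.6) = -1203.2 kJ
eq. 5: not needed (Al(s) appears nowhere else).
Since enthalpy is a state function, ΔHrxn = (+393.5) + (+634.9) + (-1207.6) + (-1203.2) = -1382.4 kJ

ΔHrxn = -1382.4 kJ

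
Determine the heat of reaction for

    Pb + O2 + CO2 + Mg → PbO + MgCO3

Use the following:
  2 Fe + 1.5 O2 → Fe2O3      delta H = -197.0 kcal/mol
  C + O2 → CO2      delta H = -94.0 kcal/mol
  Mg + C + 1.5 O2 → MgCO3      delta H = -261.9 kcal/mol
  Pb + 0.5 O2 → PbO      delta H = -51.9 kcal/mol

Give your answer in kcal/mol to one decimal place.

delta H = -219.8 kcal/mol

equation 1: not needed (Fe appears nowhere else).
equation 2 reversed (reverse to put CO2 on the reactant side): +94.0 kcal/mol
equation 3 as written (MgCO3 already on the product side): -261.9 kcal/mol
equation 4 as written (PbO already on the product side): -51.9 kcal/mol
Summing the manipulated equations, delta H = (+94.0) + (-261.9) + (-51.9) = -219.8 kcal/mol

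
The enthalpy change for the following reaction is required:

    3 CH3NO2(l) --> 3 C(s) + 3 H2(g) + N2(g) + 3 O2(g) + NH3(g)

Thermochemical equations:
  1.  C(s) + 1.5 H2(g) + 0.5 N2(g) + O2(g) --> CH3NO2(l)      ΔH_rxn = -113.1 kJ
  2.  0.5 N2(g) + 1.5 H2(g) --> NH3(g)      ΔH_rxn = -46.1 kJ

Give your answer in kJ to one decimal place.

eq. 1 reversed and × 3: (-3)·(-113.1) = +339.3 kJ
eq. 2 as written: -46.1 kJ
Summing the manipulated equations, ΔH_rxn = (-3)·(-113.1) + (1)·(-46.1) = 293.2 kJ

ΔH_rxn = 293.2 kJ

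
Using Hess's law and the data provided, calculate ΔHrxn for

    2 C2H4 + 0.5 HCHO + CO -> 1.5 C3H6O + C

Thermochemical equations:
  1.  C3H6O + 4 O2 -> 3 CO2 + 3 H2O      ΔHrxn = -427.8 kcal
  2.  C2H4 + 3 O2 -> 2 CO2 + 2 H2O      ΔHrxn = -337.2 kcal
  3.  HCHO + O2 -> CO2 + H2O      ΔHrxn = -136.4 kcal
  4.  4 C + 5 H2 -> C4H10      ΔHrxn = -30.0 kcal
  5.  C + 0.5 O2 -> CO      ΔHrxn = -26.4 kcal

ΔHrxn = -74.5 kcal

eq. 1 reversed and × 3/2 (reverse to put C3H6O on the product side; ×3/2 to match 3/2 C3H6O in the target): (-3/2)·(-427.8) = +641.7 kcal
eq. 2 × 2 (scale by 2 for the 2 C2H4): (2)·(-337.2) = -674.4 kcal
eq. 3 × 1/2 (scale by 1/2 for the 1/2 HCHO): (1/2)·(-136.4) = -68.2 kcal
eq. 4: not needed (C4H10 appears nowhere else).
eq. 5 reversed (CO must end up as a reactant): +26.4 kcal
ΔHrxn = (+641.7) + (-674.4) + (-68.2) + (+26.4) = -74.5 kcal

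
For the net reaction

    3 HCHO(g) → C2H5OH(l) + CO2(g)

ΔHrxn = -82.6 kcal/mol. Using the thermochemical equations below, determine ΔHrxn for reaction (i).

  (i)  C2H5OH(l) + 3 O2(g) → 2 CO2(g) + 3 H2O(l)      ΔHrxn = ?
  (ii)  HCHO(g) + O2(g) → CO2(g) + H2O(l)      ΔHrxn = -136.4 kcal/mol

ΔHrxn = -326.6 kcal/mol

(i) reversed: contributes −x
(ii) × 3: (3)·(-136.4) = -409.2 kcal/mol
-82.6 = (-409.2) − x
x = (-82.6 − (-409.2)) / (-1) = -326.6 kcal/mol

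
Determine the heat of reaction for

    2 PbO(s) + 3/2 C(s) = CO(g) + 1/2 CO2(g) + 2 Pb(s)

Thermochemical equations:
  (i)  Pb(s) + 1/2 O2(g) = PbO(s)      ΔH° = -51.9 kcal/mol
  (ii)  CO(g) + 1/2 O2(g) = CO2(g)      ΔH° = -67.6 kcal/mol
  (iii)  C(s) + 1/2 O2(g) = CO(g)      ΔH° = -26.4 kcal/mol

(i) reversed and × 2 (PbO(s) must end up as a reactant; ×2 to match 2 PbO(s) in the target): (-2)·(-51.9) = +103.8 kcal/mol
(ii) × 1/2 (scale by 1/2 for the 1/2 CO2(g)): (1/2)·(-67.6) = -33.8 kcal/mol
(iii) × 3/2 (×3/2 to match 3/2 C(s) in the target): (3/2)·(-26.4) = -39.6 kcal/mol
Summing the manipulated equations, ΔH° = (+103.8) + (-33.8) + (-39.6) = 30.4 kcal/mol

ΔH° = 30.4 kcal/mol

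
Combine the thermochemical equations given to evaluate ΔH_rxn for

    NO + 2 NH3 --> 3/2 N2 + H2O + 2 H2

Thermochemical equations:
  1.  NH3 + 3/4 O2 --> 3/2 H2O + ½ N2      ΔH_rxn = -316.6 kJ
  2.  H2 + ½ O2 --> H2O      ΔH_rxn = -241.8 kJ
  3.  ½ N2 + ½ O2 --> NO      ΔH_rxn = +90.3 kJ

ΔH_rxn = -239.9 kJ

eq. 1 × 2: (2)·(-316.6) = -633.2 kJ
eq. 2 reversed and × 2: (-2)·(-241.8) = +483.6 kJ
eq. 3 reversed: -90.3 kJ
By Hess's law, ΔH_rxn = (-633.2) + (+483.6) + (-90.3) = -239.9 kJ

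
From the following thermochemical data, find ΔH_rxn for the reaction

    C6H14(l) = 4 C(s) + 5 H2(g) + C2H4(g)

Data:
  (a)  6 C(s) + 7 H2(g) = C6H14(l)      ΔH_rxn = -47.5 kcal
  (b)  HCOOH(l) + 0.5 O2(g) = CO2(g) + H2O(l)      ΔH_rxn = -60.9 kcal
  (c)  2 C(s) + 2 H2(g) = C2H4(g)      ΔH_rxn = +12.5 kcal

(a) reversed: +47.5 kcal
(b): not needed.
(c) as written: +12.5 kcal
By Hess's law, ΔH_rxn = (-1)·(-47.5) + (1)·(+12.5) = 60.0 kcal

ΔH_rxn = 60.0 kcal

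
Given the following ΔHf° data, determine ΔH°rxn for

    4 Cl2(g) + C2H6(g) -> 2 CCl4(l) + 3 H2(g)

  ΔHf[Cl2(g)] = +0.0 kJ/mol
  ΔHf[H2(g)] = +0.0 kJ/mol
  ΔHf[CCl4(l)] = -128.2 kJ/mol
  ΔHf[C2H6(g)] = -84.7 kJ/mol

Products: 2·(-128.2) + 3·(+0.0) = -256.4
Reactants: 4·(+0.0) + 1·(-84.7) = -84.7
ΔH°rxn = (-256.4) − (-84.7) = -171.7 kJ/mol

ΔH°rxn = -171.7 kJ/mol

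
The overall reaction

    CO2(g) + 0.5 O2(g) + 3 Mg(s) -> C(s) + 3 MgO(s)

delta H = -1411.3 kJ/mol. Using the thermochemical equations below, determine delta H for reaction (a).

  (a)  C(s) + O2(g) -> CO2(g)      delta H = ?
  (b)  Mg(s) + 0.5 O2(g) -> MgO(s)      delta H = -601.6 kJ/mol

delta H = -393.5 kJ/mol

(a) reversed: contributes −x
(b) × 3: (3)·(-601.6) = -1804.8 kJ/mol
-1411.3 = (-1804.8) − x
x = (-1411.3 − (-1804.8)) / (-1) = -393.5 kJ/mol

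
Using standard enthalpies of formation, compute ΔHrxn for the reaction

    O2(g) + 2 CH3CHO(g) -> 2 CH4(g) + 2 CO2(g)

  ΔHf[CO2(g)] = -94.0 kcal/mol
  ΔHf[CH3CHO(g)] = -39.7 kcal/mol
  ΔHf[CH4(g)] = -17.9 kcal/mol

ΔHrxn = -144.4 kcal/mol

Products: 2·(-17.9) + 2·(-94.0) = -223.8
Reactants: 1·(+0.0) + 2·(-39.7) = -79.4
ΔHrxn = (-223.8) − (-79.4) = -144.4 kcal/mol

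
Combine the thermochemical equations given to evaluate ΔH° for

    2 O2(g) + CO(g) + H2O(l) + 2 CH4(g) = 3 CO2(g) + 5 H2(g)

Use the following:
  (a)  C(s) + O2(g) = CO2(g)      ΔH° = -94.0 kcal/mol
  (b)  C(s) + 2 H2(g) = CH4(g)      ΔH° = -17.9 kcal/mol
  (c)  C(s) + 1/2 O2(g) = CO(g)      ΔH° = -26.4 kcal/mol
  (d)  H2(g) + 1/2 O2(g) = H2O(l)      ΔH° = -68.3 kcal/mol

(a) × 3: (3)·(-94.0) = -282.0 kcal/mol
(b) reversed and × 2: (-2)·(-17.9) = +35.8 kcal/mol
(c) reversed: +26.4 kcal/mol
(d) reversed: +68.3 kcal/mol
By Hess's law, ΔH° = (3)·(-94.0) + (-2)·(-17.9) + (-1)·(-26.4) + (-1)·(-68.3) = -151.5 kcal/mol

ΔH° = -151.5 kcal/mol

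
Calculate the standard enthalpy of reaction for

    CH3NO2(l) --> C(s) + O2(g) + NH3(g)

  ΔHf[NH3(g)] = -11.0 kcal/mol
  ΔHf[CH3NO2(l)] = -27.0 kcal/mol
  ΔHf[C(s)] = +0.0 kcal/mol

ΔH_rxn = 16.0 kcal/mol

Products: 1·(+0.0) + 1·(+0.0) + 1·(-11.0) = -11.0
Reactants: 1·(-27.0) = -27.0
ΔH_rxn = (-11.0) − (-27.0) = 16.0 kcal/mol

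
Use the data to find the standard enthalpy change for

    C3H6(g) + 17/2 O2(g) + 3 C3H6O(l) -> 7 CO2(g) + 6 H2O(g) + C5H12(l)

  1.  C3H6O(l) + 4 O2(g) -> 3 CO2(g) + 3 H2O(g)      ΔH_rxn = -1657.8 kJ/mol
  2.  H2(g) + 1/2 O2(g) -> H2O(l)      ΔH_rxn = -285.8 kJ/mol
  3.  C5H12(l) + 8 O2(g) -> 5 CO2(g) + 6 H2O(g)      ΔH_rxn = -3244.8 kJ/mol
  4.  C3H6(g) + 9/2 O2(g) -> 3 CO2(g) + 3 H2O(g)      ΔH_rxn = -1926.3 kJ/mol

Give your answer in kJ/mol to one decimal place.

ΔH_rxn = -3654.9 kJ/mol

eq. 1 × 3: (3)·(-1657.8) = -4973.4 kJ/mol
eq. 2: not needed.
eq. 3 reversed: +3244.8 kJ/mol
eq. 4 as written: -1926.3 kJ/mol
By Hess's law, ΔH_rxn = (3)·(-1657.8) + (-1)·(-3244.8) + (1)·(-1926.3) = -3654.9 kJ/mol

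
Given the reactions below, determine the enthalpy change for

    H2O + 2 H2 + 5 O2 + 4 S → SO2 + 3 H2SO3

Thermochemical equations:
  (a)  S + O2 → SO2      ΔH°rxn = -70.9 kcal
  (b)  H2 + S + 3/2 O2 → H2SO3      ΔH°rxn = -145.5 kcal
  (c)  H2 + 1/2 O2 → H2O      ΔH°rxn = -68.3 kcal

ΔH°rxn = -439.1 kcal

(a) as written (SO2 already on the product side): -70.9 kcal
(b) × 3 (×3 to match 3 H2SO3 in the target): (3)·(-145.5) = -436.5 kcal
(c) reversed (H2O must end up as a reactant): +68.3 kcal
ΔH°rxn = (1)·(-70.9) + (3)·(-145.5) + (-1)·(-68.3) = -439.1 kcal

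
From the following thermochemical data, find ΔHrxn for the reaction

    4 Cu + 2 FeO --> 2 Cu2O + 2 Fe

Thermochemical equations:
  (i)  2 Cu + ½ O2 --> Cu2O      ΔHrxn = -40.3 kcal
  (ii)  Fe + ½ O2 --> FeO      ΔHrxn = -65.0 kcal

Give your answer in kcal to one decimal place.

(i) × 2: (2)·(-40.3) = -80.6 kcal
(ii) reversed and × 2: (-2)·(-65.0) = +130.0 kcal
ΔHrxn = (-80.6) + (+130.0) = 49.4 kcal

ΔHrxn = 49.4 kcal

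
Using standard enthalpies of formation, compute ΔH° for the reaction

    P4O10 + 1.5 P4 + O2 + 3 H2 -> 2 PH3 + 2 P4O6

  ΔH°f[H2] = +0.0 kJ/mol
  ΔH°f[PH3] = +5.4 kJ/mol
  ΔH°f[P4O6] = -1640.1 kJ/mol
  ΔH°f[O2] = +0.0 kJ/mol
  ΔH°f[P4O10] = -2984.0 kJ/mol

ΔH° = -285.4 kJ/mol

Products: 2·(+5.4) + 2·(-1640.1) = -3269.4
Reactants: 1·(-2984.0) + 3/2·(+0.0) + 1·(+0.0) + 3·(+0.0) = -2984.0
ΔH° = (-3269.4) − (-2984.0) = -285.4 kJ/mol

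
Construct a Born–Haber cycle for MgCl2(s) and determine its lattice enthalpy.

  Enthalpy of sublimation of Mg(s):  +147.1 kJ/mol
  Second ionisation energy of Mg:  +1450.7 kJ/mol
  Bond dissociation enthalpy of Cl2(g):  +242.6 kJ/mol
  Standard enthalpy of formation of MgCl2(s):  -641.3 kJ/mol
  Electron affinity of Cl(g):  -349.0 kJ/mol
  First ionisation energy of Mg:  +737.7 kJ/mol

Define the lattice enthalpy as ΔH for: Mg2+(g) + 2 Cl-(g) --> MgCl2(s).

ΔHf° = 1·ΔHsub + 1·(ΣIE) + 1·D(Cl2) + 2·EA + U
-641.3 = 1·(+147.1) + 1·(+2188.4) + 1·(+242.6) + 2·(-349.0) + U
U = -641.3 − (+1880.1) = -2521.4 kJ/mol

U = -2521.4 kJ/mol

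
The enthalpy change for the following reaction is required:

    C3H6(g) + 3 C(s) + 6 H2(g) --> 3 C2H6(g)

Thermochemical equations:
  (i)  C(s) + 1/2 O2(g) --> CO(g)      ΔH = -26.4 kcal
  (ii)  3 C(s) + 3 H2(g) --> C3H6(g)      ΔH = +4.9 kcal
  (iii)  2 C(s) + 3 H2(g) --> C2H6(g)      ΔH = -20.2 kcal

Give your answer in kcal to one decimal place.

(i): not needed (CO(g) appears nowhere else).
(ii) reversed (reverse to put C3H6(g) on the reactant side): -4.9 kcal
(iii) × 3 (scale by 3 for the 3 C2H6(g)): (3)·(-20.2) = -60.6 kcal
Since enthalpy is a state function, ΔH = (-4.9) + (-60.6) = -65.5 kcal

ΔH = -65.5 kcal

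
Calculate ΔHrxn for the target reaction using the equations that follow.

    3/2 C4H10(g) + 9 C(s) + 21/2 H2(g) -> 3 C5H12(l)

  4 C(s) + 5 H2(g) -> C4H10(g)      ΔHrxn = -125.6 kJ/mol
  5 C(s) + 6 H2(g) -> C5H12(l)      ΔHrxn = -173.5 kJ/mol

ΔHrxn = -332.1 kJ/mol

equation 1 reversed and × 3/2: (-3/2)·(-125.6) = +188.4 kJ/mol
equation 2 × 3: (3)·(-173.5) = -520.5 kJ/mol
Since enthalpy is a state function, ΔHrxn = (+188.4) + (-520.5) = -332.1 kJ/mol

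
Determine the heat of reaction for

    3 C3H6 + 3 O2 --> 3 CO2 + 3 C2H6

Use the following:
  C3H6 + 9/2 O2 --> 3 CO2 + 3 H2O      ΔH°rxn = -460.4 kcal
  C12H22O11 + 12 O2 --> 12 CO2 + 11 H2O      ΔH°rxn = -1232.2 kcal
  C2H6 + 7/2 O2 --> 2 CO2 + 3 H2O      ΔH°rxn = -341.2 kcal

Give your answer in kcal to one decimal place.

equation 1 × 3 (scale by 3 for the 3 C3H6): (3)·(-460.4) = -1381.2 kcal
equation 2: not needed (C12H22O11 appears nowhere else).
equation 3 reversed and × 3 (reverse to put C2H6 on the product side; scale by 3 for the 3 C2H6): (-3)·(-341.2) = +1023.6 kcal
Since enthalpy is a state function, ΔH°rxn = (-1381.2) + (+1023.6) = -357.6 kcal

ΔH°rxn = -357.6 kcal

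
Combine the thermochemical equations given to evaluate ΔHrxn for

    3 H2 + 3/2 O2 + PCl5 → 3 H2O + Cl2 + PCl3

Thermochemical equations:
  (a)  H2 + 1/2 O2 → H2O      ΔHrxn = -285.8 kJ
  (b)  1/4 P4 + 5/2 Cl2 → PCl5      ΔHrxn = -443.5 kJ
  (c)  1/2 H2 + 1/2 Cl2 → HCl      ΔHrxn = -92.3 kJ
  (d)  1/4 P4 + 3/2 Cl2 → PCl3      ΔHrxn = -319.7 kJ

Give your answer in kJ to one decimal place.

ΔHrxn = -733.6 kJ

(a) × 3 (scale by 3 for the 3 H2O): (3)·(-285.8) = -857.4 kJ
(b) reversed (reverse to put PCl5 on the reactant side): +443.5 kJ
(c): not needed (HCl appears nowhere else).
(d) as written (PCl3 already on the product side): -319.7 kJ
Since enthalpy is a state function, ΔHrxn = (-857.4) + (+443.5) + (-319.7) = -733.6 kJ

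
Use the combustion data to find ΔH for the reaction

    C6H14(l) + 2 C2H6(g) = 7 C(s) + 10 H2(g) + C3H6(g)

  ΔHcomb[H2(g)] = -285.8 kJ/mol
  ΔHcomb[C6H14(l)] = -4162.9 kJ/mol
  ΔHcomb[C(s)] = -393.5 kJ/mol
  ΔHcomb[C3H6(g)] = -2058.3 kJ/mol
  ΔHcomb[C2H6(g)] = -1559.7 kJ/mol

Using ΔH = Σ nΔHc°(reactants) − Σ nΔHc°(products):
= [1·(-4162.9) + 2·(-1559.7)] − [7·(-393.5) + 10·(-285.8) + 1·(-2058.3)]
= 388.5 kJ/mol

ΔH = 388.5 kJ/mol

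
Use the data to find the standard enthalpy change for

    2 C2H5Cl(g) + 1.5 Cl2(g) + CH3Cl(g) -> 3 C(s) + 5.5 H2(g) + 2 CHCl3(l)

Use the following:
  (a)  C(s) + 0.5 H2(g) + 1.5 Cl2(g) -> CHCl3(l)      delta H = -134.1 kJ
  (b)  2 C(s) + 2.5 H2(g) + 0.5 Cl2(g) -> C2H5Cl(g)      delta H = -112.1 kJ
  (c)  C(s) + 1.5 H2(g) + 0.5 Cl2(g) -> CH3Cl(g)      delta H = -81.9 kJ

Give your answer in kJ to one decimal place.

(a) × 2 (scale by 2 for the 2 CHCl3(l)): (2)·(-134.1) = -268.2 kJ
(b) reversed and × 2 (C2H5Cl(g) must end up as a reactant; scale by 2 for the 2 C2H5Cl(g)): (-2)·(-112.1) = +224.2 kJ
(c) reversed (CH3Cl(g) must end up as a reactant): +81.9 kJ
Since enthalpy is a state function, delta H = (-268.2) + (+224.2) + (+81.9) = 37.9 kJ

delta H = 37.9 kJ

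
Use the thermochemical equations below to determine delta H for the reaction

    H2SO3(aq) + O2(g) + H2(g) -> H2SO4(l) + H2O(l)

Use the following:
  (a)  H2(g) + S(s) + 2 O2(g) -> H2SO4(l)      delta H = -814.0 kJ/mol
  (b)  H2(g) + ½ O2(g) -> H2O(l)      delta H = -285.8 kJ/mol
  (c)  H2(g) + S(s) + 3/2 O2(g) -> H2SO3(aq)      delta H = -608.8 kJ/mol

delta H = -491.0 kJ/mol

(a) as written (H2SO4(l) already on the product side): -814.0 kJ/mol
(b) as written (H2O(l) already on the product side): -285.8 kJ/mol
(c) reversed (H2SO3(aq) must end up as a reactant): +608.8 kJ/mol
delta H = (1)·(-814.0) + (1)·(-285.8) + (-1)·(-608.8) = -491.0 kJ/mol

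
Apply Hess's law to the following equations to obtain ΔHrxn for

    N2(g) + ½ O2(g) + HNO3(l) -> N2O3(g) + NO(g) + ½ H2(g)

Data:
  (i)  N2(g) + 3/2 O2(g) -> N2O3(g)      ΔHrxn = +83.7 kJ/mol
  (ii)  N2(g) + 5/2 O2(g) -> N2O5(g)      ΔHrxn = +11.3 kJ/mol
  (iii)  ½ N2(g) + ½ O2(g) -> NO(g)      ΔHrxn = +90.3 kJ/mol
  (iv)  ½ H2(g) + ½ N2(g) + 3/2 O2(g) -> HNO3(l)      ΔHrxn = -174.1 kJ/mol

(i) as written (N2O3(g) already on the product side): +83.7 kJ/mol
(ii): not needed (N2O5(g) appears nowhere else).
(iii) as written (NO(g) already on the product side): +90.3 kJ/mol
(iv) reversed (reverse to put HNO3(l) on the reactant side): +174.1 kJ/mol
Combining the equations, ΔHrxn = (+83.7) + (+90.3) + (+174.1) = 348.1 kJ/mol

ΔHrxn = 348.1 kJ/mol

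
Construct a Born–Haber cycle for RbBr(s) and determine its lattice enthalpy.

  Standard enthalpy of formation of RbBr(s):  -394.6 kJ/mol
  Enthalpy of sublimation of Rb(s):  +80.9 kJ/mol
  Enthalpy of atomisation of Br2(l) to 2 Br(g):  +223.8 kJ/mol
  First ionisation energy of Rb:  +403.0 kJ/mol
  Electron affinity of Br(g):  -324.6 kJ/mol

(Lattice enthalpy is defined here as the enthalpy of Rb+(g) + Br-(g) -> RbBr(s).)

U = -665.8 kJ/mol

ΔHf° = 1·ΔHsub + 1·(ΣIE) + 1/2·D(Br2) + 1·EA + U
-394.6 = 1·(+80.9) + 1·(+403.0) + 1/2·(+223.8) + 1·(-324.6) + U
U = -394.6 − (+271.2) = -665.8 kJ/mol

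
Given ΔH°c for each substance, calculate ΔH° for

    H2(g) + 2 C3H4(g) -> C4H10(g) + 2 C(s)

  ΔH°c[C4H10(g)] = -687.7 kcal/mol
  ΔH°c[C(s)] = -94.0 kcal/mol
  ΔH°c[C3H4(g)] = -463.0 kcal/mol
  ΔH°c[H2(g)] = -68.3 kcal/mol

ΔH° = -118.6 kcal/mol

Using ΔH = Σ nΔHc°(reactants) − Σ nΔHc°(products):
= [1·(-68.3) + 2·(-463.0)] − [1·(-687.7) + 2·(-94.0)]
= -118.6 kcal/mol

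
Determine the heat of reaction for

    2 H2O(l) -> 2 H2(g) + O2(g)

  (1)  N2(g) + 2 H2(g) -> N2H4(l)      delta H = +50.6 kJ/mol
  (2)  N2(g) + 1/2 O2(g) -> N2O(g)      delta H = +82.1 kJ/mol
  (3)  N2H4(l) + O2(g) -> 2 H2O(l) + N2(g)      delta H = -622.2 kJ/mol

delta H = 571.6 kJ/mol

(1) reversed: -50.6 kJ/mol
(2): not needed.
(3) reversed: +622.2 kJ/mol
Combining the equations, delta H = (-50.6) + (+622.2) = 571.6 kJ/mol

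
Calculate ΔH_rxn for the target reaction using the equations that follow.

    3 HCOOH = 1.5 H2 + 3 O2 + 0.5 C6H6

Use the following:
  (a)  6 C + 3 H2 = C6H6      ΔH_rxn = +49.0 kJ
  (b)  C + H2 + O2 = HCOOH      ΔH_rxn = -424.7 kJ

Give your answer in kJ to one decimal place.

(a) × 1/2: (1/2)·(+49.0) = +24.5 kJ
(b) reversed and × 3: (-3)·(-424.7) = +1274.1 kJ
ΔH_rxn = (1/2)·(+49.0) + (-3)·(-424.7) = 1298.6 kJ

ΔH_rxn = 1298.6 kJ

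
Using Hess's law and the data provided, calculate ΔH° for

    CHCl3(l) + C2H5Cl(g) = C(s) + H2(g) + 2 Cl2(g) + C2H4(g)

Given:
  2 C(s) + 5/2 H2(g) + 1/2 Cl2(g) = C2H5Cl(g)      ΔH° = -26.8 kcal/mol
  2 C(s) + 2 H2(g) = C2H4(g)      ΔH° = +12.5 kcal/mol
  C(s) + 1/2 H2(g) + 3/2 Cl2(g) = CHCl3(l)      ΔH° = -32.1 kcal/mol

ΔH° = 71.4 kcal/mol

equation 1 reversed: +26.8 kcal/mol
equation 2 as written: +12.5 kcal/mol
equation 3 reversed: +32.1 kcal/mol
ΔH° = (-1)·(-26.8) + (1)·(+12.5) + (-1)·(-32.1) = 71.4 kcal/mol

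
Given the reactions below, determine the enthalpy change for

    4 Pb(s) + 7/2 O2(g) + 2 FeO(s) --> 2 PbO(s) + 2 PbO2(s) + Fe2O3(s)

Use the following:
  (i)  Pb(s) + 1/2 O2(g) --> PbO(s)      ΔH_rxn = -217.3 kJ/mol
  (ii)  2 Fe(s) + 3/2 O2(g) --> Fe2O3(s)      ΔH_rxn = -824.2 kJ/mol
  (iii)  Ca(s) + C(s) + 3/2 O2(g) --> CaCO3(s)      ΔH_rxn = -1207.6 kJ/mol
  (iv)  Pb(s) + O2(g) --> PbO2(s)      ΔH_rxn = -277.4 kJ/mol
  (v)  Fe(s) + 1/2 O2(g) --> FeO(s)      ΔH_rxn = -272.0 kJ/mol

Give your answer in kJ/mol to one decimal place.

(i) × 2 (scale by 2 for the 2 PbO(s)): (2)·(-217.3) = -434.6 kJ/mol
(ii) as written (Fe2O3(s) already on the product side): -824.2 kJ/mol
(iii): not needed (C(s) appears nowhere else).
(iv) × 2 (scale by 2 for the 2 PbO2(s)): (2)·(-277.4) = -554.8 kJ/mol
(v) reversed and × 2 (reverse to put FeO(s) on the reactant side; ×2 to match 2 FeO(s) in the target): (-2)·(-272.0) = +544.0 kJ/mol
Summing the manipulated equations, ΔH_rxn = (2)·(-217.3) + (1)·(-824.2) + (2)·(-277.4) + (-2)·(-272.0) = -1269.6 kJ/mol

ΔH_rxn = -1269.6 kJ/mol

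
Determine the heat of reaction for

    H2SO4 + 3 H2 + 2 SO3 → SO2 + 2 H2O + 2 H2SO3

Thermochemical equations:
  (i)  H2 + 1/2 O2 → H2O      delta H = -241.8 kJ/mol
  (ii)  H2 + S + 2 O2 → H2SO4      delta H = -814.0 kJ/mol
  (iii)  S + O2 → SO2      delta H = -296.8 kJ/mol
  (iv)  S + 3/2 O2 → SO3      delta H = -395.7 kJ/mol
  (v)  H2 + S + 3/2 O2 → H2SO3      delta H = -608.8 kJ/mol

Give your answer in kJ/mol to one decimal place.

(i) × 2: (2)·(-241.8) = -483.6 kJ/mol
(ii) reversed: +814.0 kJ/mol
(iii) as written: -296.8 kJ/mol
(iv) reversed and × 2: (-2)·(-395.7) = +791.4 kJ/mol
(v) × 2: (2)·(-608.8) = -1217.6 kJ/mol
delta H = (-483.6) + (+814.0) + (-296.8) + (+791.4) + (-1217.6) = -392.6 kJ/mol

delta H = -392.6 kJ/mol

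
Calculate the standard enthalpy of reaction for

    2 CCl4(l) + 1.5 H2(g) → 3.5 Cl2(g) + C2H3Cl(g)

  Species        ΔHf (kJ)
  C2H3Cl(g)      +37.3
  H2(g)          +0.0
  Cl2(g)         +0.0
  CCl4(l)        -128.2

Products: 7/2·(+0.0) + 1·(+37.3) = +37.3
Reactants: 2·(-128.2) + 3/2·(+0.0) = -256.4
ΔH° = (+37.3) − (-256.4) = 293.7 kJ

ΔH° = 293.7 kJ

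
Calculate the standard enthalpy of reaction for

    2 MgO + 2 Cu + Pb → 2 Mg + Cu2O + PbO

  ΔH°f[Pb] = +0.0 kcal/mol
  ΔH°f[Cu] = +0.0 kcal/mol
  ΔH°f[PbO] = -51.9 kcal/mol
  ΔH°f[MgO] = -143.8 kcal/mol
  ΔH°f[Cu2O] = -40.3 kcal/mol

ΔH°rxn = Σ nΔHf°(products) − Σ nΔHf°(reactants).
Products: 2·(+0.0) + 1·(-40.3) + 1·(-51.9) = -92.2
Reactants: 2·(-143.8) + 2·(+0.0) + 1·(+0.0) = -287.6
ΔH_rxn = (-92.2) − (-287.6) = 195.4 kcal/mol

ΔH_rxn = 195.4 kcal/mol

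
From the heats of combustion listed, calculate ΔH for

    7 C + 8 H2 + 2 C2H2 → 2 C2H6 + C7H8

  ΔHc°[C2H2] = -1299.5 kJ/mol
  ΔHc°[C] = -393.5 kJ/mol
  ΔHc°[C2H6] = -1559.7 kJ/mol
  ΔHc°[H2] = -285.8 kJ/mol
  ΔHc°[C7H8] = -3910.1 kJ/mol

Using ΔH = Σ nΔHc°(reactants) − Σ nΔHc°(products):
= [7·(-393.5) + 8·(-285.8) + 2·(-1299.5)] − [2·(-1559.7) + 1·(-3910.1)]
= -610.4 kJ/mol

ΔH = -610.4 kJ/mol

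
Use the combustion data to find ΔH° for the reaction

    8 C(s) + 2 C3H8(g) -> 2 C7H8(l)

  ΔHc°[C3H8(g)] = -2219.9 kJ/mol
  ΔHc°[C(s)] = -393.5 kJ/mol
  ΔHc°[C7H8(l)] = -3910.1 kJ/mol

With combustion enthalpies, reactants minus products:
= [8·(-393.5) + 2·(-2219.9)] − [2·(-3910.1)]
= 232.4 kJ/mol

ΔH° = 232.4 kJ/mol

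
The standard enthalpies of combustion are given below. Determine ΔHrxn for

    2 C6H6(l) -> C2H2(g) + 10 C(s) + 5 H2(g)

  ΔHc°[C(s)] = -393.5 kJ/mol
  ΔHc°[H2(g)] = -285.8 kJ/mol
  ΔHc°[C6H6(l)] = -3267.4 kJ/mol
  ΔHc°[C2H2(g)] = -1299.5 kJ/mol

With combustion enthalpies, reactants minus products:
= [2·(-3267.4)] − [1·(-1299.5) + 10·(-393.5) + 5·(-285.8)]
= 128.7 kJ/mol

ΔHrxn = 128.7 kJ/mol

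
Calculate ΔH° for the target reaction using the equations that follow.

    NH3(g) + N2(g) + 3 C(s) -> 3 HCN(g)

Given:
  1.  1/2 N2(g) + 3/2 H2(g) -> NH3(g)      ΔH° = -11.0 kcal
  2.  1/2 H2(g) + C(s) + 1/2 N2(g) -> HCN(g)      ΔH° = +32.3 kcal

ΔH° = 107.9 kcal

eq. 1 reversed: +11.0 kcal
eq. 2 × 3: (3)·(+32.3) = +96.9 kcal
ΔH° = (+11.0) + (+96.9) = 107.9 kcal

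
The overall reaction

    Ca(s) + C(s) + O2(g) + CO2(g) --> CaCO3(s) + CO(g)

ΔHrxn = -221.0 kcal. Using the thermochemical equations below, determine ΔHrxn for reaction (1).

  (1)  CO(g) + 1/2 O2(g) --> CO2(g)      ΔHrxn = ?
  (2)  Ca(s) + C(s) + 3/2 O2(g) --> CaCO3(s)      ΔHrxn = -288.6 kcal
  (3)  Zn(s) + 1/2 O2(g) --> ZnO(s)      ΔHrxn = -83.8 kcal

(1) reversed: contributes −x
(2) as written: -288.6 kcal
(3): not needed.
-221.0 = (-288.6) − x
x = (-221.0 − (-288.6)) / (-1) = -67.6 kcal

ΔHrxn = -67.6 kcal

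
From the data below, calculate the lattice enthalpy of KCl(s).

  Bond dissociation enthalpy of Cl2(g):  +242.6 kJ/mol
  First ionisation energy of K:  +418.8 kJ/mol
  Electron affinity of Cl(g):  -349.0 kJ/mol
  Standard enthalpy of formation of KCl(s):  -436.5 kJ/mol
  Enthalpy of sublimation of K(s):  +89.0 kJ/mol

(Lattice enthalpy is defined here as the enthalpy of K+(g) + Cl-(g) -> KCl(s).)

U = -716.6 kJ/mol

ΔHf° = 1·ΔHsub + 1·(ΣIE) + 1/2·D(Cl2) + 1·EA + U
-436.5 = 1·(+89.0) + 1·(+418.8) + 1/2·(+242.6) + 1·(-349.0) + U
U = -436.5 − (+280.1) = -716.6 kJ/mol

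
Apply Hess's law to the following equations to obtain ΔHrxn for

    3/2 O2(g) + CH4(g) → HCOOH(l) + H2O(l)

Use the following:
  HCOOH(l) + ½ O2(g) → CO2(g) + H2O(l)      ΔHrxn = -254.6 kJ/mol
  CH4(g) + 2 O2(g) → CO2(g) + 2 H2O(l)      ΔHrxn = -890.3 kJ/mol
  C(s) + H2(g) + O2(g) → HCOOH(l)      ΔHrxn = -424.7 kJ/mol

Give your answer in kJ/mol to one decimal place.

equation 1 reversed: +254.6 kJ/mol
equation 2 as written: -890.3 kJ/mol
equation 3: not needed.
Since enthalpy is a state function, ΔHrxn = (-1)·(-254.6) + (1)·(-890.3) = -635.7 kJ/mol

ΔHrxn = -635.7 kJ/mol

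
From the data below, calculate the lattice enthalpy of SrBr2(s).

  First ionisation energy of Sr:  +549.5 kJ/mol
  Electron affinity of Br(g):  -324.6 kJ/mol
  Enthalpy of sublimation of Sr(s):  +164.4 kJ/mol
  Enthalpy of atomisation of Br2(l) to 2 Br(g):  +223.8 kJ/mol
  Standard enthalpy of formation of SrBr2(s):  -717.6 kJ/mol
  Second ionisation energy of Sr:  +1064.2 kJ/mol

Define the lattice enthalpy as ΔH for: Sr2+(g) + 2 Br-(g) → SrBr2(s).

U = -2070.3 kJ/mol

ΔHf° = 1·ΔHsub + 1·(ΣIE) + 1·D(Br2) + 2·EA + U
-717.6 = 1·(+164.4) + 1·(+1613.7) + 1·(+223.8) + 2·(-324.6) + U
U = -717.6 − (+1352.7) = -2070.3 kJ/mol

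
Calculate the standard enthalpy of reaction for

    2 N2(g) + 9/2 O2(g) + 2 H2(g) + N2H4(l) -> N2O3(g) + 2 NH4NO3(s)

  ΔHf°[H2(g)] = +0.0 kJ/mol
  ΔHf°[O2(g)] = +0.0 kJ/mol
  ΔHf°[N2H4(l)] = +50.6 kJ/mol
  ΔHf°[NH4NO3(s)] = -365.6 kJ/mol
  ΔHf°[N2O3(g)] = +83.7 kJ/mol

ΔH°rxn = -698.1 kJ/mol

Products: 1·(+83.7) + 2·(-365.6) = -647.5
Reactants: 2·(+0.0) + 9/2·(+0.0) + 2·(+0.0) + 1·(+50.6) = +50.6
ΔH°rxn = (-647.5) − (+50.6) = -698.1 kJ/mol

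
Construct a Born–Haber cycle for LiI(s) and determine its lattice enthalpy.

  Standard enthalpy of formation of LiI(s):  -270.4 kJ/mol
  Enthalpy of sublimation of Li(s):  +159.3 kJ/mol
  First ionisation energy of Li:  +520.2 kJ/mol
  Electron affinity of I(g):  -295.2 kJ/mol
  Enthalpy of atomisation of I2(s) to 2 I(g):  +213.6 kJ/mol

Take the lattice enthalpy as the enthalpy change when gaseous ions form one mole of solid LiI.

U = -761.5 kJ/mol

ΔHf° = 1·ΔHsub + 1·(ΣIE) + 1/2·D(I2) + 1·EA + U
-270.4 = 1·(+159.3) + 1·(+520.2) + 1/2·(+213.6) + 1·(-295.2) + U
U = -270.4 − (+491.1) = -761.5 kJ/mol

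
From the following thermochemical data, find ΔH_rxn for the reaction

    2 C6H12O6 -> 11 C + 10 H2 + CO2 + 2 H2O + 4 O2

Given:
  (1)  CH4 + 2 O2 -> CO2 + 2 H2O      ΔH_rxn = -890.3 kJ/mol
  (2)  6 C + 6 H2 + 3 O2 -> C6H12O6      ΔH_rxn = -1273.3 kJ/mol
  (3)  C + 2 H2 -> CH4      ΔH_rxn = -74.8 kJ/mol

(1) as written: -890.3 kJ/mol
(2) reversed and × 2: (-2)·(-1273.3) = +2546.6 kJ/mol
(3) as written: -74.8 kJ/mol
By Hess's law, ΔH_rxn = (1)·(-890.3) + (-2)·(-1273.3) + (1)·(-74.8) = 1581.5 kJ/mol

ΔH_rxn = 1581.5 kJ/mol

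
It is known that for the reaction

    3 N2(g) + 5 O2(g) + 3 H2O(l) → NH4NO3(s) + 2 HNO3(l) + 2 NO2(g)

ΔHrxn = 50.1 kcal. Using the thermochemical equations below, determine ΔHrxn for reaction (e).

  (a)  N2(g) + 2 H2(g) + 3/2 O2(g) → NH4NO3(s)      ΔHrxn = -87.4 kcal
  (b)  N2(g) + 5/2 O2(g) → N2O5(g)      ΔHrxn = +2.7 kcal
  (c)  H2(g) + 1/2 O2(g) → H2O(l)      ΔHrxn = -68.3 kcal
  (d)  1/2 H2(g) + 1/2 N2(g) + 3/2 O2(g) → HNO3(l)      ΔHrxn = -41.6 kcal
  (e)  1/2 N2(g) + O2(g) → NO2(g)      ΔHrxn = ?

ΔHrxn = 7.9 kcal

(a) as written: -87.4 kcal
(b): not needed.
(c) reversed and × 3: (-3)·(-68.3) = +204.9 kcal
(d) × 2: (2)·(-41.6) = -83.2 kcal
(e) × 2: contributes 2·x
+50.1 = (-87.4) + (+204.9) + (-83.2) + 2·x
x = (+50.1 − (+34.3)) / (2) = 7.9 kcal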